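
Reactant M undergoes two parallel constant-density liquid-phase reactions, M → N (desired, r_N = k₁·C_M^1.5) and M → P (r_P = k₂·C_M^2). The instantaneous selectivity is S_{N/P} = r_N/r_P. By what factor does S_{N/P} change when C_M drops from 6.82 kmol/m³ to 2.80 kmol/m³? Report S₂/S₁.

S_{N/P} = (k₁/k₂)·C_M^-0.5, so S₂/S₁ = (C_{M,2}/C_{M,1})^-0.5.
= (2.80/6.82)^(-0.5) = (0.4106)^(-0.5) = 1.56.

1.56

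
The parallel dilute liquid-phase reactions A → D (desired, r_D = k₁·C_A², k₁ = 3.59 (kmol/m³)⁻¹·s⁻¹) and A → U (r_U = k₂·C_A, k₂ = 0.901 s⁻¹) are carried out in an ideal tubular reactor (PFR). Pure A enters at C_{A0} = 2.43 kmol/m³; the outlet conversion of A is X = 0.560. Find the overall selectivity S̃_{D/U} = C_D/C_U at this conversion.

C_A = C_{A0}(1−X) = 1.069 kmol/m³.
Along a PFR/batch, dC_U/dC_A = −r_U/(r_D+r_U) = −k₂/(k₂+k₁·C_A).
Integrating from C_{A0} to C_A: C_U = (0.901/3.59)·ln[(0.901+3.59·2.43)/(0.901+3.59·1.07)] = 0.2510·ln(9.625/4.739) = 0.1778 kmol/m³.
Then C_D = (C_{A0}−C_A) − C_U = 1.361 − 0.1778 = 1.183 kmol/m³.
S̃_{D/U} = C_D/C_U = 1.183/0.1778 = 6.65.

6.65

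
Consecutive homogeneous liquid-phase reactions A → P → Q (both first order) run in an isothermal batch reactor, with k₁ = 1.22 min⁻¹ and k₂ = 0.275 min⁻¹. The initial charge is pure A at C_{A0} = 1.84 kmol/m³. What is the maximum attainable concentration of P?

1.19 kmol/m³

For a first-order series the maximum intermediate yield is C_{P,max}/C_{A0} = (k₁/k₂)^[k₂/(k₂−k₁)].
= (1.22/0.275)^(0.275/(0.275−1.22)) = (4.436)^(-0.2910) = 0.6482.
C_{P,max} = 0.6482×1.84 = 1.19 kmol/m³.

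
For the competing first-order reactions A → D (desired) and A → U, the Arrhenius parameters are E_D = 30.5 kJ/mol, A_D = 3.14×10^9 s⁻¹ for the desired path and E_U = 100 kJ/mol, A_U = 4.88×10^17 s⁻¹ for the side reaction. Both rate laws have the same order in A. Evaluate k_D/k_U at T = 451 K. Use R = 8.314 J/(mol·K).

0.722

With equal orders, S_{D/U} = k_D/k_U = (A_D/A_U)·exp[(E_U−E_D)/(RT)].
(E_U−E_D)/(RT) = (100−30.5)×10³/(8.314×451) = 69500/3750 = 18.54.
k_D/k_U = (3.14×10^9/4.88×10^17)·exp(18.54) = 6.434×10^-9 × 1.121×10^8 = 0.722.
Since E_D < E_U, lowering the temperature improves selectivity toward D.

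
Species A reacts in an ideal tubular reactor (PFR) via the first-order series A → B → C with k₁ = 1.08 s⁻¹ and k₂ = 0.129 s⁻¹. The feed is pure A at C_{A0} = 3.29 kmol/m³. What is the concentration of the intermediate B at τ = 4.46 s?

The intermediate concentration in a first-order A→B→C sequence is C_B = k₁C_{A0}(e^(−k₁τ) − e^(−k₂τ))/(k₂−k₁).
e^(−k₁τ) = e^(−1.08×4.46) = e^(−4.817) = 0.008093; e^(−k₂τ) = e^(−0.5753) = 0.5625.
C_B = 1.08×3.29/(0.129−1.08) × (0.008093−0.5625) = (-3.736)×(-0.5544) = 2.071 kmol/m³.

2.07 kmol/m³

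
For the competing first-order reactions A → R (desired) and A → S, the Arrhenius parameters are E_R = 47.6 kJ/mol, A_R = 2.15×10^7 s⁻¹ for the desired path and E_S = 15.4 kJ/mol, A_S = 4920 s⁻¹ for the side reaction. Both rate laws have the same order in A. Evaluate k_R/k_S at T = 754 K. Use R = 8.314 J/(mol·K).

25.7

With equal orders, S_{R/S} = k_R/k_S = (A_R/A_S)·exp[(E_S−E_R)/(RT)].
(E_S−E_R)/(RT) = (15.4−47.6)×10³/(8.314×754) = -32200/6269 = -5.137.
k_R/k_S = (2.15×10^7/4920)·exp(-5.137) = 4370 × 0.005878 = 25.7.
Since E_R > E_S, raising the temperature improves selectivity toward R.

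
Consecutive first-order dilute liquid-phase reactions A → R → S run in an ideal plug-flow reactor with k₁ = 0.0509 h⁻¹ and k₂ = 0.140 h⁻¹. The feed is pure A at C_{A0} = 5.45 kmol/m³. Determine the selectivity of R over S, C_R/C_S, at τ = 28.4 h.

0.193

For first-order series with pure A initially, C_R(τ) = k₁C_{A0}/(k₂−k₁)·(e^(−k₁τ) − e^(−k₂τ)).
e^(−k₁τ) = e^(−0.0509×28.4) = e^(−1.446) = 0.2356; e^(−k₂τ) = e^(−3.976) = 0.01876.
C_R = 0.0509×5.45/(0.140−0.0509) × (0.2356−0.01876) = 3.113×0.2169 = 0.6752 kmol/m³.
C_A = C_{A0}e^(−k₁τ) = 1.284 kmol/m³, so C_S = C_{A0}−C_A−C_R = 3.491 kmol/m³; C_R/C_S = 0.193.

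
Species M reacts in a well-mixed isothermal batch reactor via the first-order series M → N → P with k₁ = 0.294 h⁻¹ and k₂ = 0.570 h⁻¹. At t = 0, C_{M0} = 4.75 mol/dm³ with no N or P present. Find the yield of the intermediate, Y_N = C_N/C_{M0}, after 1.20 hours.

0.211

Solving the coupled first-order balances gives C_N(t) = [k₁/(k₂−k₁)]·C_{M0}·(e^(−k₁t) − e^(−k₂t)).
e^(−k₁t) = e^(−0.294×1.20) = e^(−0.3528) = 0.7027; e^(−k₂t) = e^(−0.6840) = 0.5046.
C_N = 0.294×4.75/(0.570−0.294) × (0.7027−0.5046) = 5.060×0.1981 = 1.002 mol/dm³.
Y_N = C_N/C_{M0} = 1.002/4.75 = 0.211.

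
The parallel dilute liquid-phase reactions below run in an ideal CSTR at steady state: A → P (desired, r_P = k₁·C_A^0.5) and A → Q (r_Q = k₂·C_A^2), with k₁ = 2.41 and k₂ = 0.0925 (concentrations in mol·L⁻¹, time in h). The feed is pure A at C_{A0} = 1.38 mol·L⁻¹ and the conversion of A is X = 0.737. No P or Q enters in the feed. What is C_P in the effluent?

Exit C_A = C_{A0}(1−X) = 1.38×0.263 = 0.3629 mol·L⁻¹.
A CSTR operates uniformly at the exit composition, giving r_P = 1.452 and r_Q = 0.01218 (each k·C_A^n at C_A = 0.3629).
Fraction of consumed A going to P: r_P/(r_P+r_Q) = 0.9917.
C_P = 0.9917·C_{A0}·X = 0.9917×1.38×0.737 = 1.01 mol·L⁻¹.

1.01 mol·L⁻¹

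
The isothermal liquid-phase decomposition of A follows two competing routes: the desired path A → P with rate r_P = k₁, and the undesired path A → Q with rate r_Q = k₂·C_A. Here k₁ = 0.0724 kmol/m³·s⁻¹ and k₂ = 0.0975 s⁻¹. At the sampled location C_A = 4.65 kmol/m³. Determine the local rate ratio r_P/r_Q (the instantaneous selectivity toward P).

0.160

S_{P/Q} = r_P/r_Q = (k₁)/(k₂·C_A) = (k₁/k₂)·C_A⁻¹.
= (0.0724) / (0.0975×4.650) = 0.07240/0.4534 = 0.160.
The undesired path is higher order in A, so low C_A (CSTR or dilute feed) favours P.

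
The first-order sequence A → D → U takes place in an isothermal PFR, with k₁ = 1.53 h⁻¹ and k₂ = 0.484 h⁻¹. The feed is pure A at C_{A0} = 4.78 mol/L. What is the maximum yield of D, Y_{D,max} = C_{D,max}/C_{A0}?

0.587

Evaluating C_D at τ_opt = ln(k₂/k₁)/(k₂−k₁) gives C_{D,max}/C_{A0} = (k₁/k₂)^[k₂/(k₂−k₁)].
= (1.53/0.484)^(0.484/(0.484−1.53)) = (3.161)^(-0.4627) = 0.5871.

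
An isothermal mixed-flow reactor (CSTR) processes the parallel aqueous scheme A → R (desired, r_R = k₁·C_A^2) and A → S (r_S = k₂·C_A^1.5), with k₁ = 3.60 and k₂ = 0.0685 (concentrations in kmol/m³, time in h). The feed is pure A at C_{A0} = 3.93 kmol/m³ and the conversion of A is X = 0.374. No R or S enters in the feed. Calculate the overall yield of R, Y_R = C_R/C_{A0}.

0.370

Exit C_A = C_{A0}(1−X) = 3.93×0.626 = 2.460 kmol/m³.
A CSTR operates uniformly at the exit composition, giving r_R = 21.79 and r_S = 0.2643 (each k·C_A^n at C_A = 2.460).
Fraction of consumed A going to R: r_R/(r_R+r_S) = 0.9880.
C_R = 0.9880·C_{A0}·X = 0.9880×3.93×0.374 = 1.45 kmol/m³; Y_R = C_R/C_{A0} = 0.370.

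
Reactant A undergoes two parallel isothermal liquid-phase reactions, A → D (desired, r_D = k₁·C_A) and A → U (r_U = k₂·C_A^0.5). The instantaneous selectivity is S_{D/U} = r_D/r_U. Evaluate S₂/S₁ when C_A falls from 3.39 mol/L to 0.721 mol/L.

0.461

S_{D/U} = (k₁/k₂)·C_A^0.5, so S₂/S₁ = (C_{A,2}/C_{A,1})^0.5.
= (0.721/3.39)^0.5 = (0.2127)^0.5 = 0.461.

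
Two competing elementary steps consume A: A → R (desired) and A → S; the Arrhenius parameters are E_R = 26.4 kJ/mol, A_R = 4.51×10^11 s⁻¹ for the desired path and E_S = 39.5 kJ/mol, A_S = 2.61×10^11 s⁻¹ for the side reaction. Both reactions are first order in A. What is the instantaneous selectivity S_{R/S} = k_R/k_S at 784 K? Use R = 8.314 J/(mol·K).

12.9

Since both paths have the same order in A, the concentration cancels and S_{R/S} = k_R/k_S = (A_R/A_S)·exp[(E_S−E_R)/(RT)].
(E_S−E_R)/(RT) = (39.5−26.4)×10³/(8.314×784) = 13100/6518 = 2.010.
k_R/k_S = (4.51×10^11/2.61×10^11)·exp(2.010) = 1.728 × 7.462 = 12.9.
Since E_R < E_S, lowering the temperature improves selectivity toward R.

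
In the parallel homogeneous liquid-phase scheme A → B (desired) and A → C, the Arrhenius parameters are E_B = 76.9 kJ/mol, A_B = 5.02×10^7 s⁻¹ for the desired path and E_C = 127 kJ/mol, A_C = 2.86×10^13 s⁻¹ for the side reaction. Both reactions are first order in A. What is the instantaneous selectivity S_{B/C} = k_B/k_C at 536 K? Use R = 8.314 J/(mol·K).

0.134

k_B/k_C = (A_B/A_C)·exp[−(E_B−E_C)/(RT)] = (A_B/A_C)·exp[(E_C−E_B)/(RT)].
(E_C−E_B)/(RT) = (127−76.9)×10³/(8.314×536) = 50100/4456 = 11.24.
k_B/k_C = (5.02×10^7/2.86×10^13)·exp(11.24) = 1.755×10^-6 × 76306 = 0.134.
Since E_B < E_C, lowering the temperature improves selectivity toward B.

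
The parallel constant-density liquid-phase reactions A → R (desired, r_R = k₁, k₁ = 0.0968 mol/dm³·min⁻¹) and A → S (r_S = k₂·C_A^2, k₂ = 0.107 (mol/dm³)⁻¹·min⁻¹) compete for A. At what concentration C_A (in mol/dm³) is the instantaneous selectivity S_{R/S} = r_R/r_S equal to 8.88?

0.319 mol/dm³

S_{R/S} = (k₁/k₂)·C_A^-2 ⇒ C_A = (S·k₂/k₁)^(-0.5).
= (8.88×0.107/0.0968)^(-0.5) = (9.816)^(-0.5) = 0.319 mol/dm³.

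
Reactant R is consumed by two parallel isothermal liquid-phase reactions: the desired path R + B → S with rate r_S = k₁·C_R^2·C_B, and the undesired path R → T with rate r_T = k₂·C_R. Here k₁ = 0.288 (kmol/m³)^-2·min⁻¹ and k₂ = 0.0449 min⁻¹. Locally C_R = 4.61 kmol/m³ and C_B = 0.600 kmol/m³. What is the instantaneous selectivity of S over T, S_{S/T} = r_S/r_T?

S_{S/T} = r_S/r_T = (k₁·C_R^2·C_B)/(k₂·C_R) = (k₁/k₂)·C_R·C_B.
= (0.288×4.610^2×0.6000) / (0.0449×4.610) = 3.672/0.2070 = 17.7.
Since the desired path is higher order in R, keeping C_R high (PFR or concentrated feed) favours S.

17.7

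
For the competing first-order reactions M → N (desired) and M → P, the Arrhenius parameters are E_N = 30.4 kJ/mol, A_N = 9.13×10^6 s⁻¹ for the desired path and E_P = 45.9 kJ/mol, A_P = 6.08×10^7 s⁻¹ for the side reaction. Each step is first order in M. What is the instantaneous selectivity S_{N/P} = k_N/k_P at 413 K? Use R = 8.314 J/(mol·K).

k_N/k_P = (A_N/A_P)·exp[−(E_N−E_P)/(RT)] = (A_N/A_P)·exp[(E_P−E_N)/(RT)].
(E_P−E_N)/(RT) = (45.9−30.4)×10³/(8.314×413) = 15500/3434 = 4.514.
k_N/k_P = (9.13×10^6/6.08×10^7)·exp(4.514) = 0.1502 × 91.30 = 13.7.
Since E_N < E_P, lowering the temperature improves selectivity toward N.

13.7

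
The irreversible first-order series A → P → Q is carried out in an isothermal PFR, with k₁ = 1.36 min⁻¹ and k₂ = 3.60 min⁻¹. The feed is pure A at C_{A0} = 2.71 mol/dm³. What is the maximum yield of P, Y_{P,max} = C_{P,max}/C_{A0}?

For a first-order series the maximum intermediate yield is C_{P,max}/C_{A0} = (k₁/k₂)^[k₂/(k₂−k₁)].
= (1.36/3.60)^(3.60/(3.60−1.36)) = (0.3778)^(1.607) = 0.2092.

0.209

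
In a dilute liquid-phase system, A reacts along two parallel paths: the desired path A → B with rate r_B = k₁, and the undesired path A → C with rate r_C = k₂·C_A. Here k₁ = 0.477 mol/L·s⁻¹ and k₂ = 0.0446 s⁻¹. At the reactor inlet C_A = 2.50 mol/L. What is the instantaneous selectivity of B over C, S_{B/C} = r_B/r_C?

4.28

S_{B/C} = r_B/r_C = (k₁)/(k₂·C_A) = (k₁/k₂)·C_A⁻¹.
= (0.477) / (0.0446×2.500) = 0.4770/0.1115 = 4.28.
The undesired path is higher order in A, so low C_A (CSTR or dilute feed) favours B.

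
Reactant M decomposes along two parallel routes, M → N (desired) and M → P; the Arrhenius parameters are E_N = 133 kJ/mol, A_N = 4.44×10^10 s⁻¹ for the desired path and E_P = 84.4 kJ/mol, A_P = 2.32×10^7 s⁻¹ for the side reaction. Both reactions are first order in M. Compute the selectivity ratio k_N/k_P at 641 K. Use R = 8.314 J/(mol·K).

With equal orders, S_{N/P} = k_N/k_P = (A_N/A_P)·exp[(E_P−E_N)/(RT)].
(E_P−E_N)/(RT) = (84.4−133)×10³/(8.314×641) = -48600/5329 = -9.119.
k_N/k_P = (4.44×10^10/2.32×10^7)·exp(-9.119) = 1914 × 1.095×10^-4 = 0.210.

0.210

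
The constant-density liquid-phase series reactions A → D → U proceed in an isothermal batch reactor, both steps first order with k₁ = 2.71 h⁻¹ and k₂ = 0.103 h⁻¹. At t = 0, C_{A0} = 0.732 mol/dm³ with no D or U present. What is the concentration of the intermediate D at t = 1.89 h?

Solving the coupled first-order balances gives C_D(t) = [k₁/(k₂−k₁)]·C_{A0}·(e^(−k₁t) − e^(−k₂t)).
e^(−k₁t) = e^(−2.71×1.89) = e^(−5.122) = 0.005965; e^(−k₂t) = e^(−0.1947) = 0.8231.
C_D = 2.71×0.732/(0.103−2.71) × (0.005965−0.8231) = (-0.7609)×(-0.8171) = 0.6218 mol/dm³.

0.622 mol/dm³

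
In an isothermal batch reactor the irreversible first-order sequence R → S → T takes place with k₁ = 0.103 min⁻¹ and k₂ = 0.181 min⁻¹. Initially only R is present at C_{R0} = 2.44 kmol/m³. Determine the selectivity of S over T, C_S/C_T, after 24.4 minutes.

0.110

For first-order series with pure R initially, C_S(t) = k₁C_{R0}/(k₂−k₁)·(e^(−k₁t) − e^(−k₂t)).
e^(−k₁t) = e^(−0.103×24.4) = e^(−2.513) = 0.08101; e^(−k₂t) = e^(−4.416) = 0.01208.
C_S = 0.103×2.44/(0.181−0.103) × (0.08101−0.01208) = 3.222×0.06893 = 0.2221 kmol/m³.
C_R = C_{R0}e^(−k₁t) = 0.1977 kmol/m³, so C_T = C_{R0}−C_R−C_S = 2.020 kmol/m³; C_S/C_T = 0.110.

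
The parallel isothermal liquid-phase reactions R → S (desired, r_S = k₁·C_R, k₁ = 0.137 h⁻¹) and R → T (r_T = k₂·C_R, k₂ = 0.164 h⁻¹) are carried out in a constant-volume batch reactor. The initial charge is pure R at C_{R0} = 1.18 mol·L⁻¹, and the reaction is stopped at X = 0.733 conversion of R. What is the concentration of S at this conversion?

0.394 mol·L⁻¹

C_R = C_{R0}(1−X) = 0.3151 mol·L⁻¹.
Both paths are first order in R, so the instantaneous fraction to S is constant: dC_S/d(−C_R) = k₁/(k₁+k₂) = 0.4551.
C_S = 0.4551·(C_{R0}−C_R) = 0.4551×0.8649 = 0.394 mol·L⁻¹.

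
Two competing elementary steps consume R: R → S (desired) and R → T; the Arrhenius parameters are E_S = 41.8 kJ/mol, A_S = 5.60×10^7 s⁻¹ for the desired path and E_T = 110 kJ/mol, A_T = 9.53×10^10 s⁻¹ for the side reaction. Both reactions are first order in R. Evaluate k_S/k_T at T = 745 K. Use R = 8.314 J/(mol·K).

35.6

With equal orders, S_{S/T} = k_S/k_T = (A_S/A_T)·exp[(E_T−E_S)/(RT)].
(E_T−E_S)/(RT) = (110−41.8)×10³/(8.314×745) = 68200/6194 = 11.01.
k_S/k_T = (5.60×10^7/9.53×10^10)·exp(11.01) = 5.876×10^-4 × 60523 = 35.6.
Since E_S < E_T, lowering the temperature improves selectivity toward S.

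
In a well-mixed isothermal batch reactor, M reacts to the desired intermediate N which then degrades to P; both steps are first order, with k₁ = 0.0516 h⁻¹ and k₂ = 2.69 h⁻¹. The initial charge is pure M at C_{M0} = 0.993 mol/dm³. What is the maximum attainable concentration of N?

0.0176 mol/dm³

For a first-order series the maximum intermediate yield is C_{N,max}/C_{M0} = (k₁/k₂)^[k₂/(k₂−k₁)].
= (0.0516/2.69)^(2.69/(2.69−0.0516)) = (0.01918)^(1.020) = 0.01775.
C_{N,max} = 0.01775×0.993 = 0.0176 mol/dm³.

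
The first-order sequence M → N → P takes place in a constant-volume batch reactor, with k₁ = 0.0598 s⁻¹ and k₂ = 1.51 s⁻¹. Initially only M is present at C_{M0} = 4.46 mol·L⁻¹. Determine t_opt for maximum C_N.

2.23 s

The intermediate peaks when r₁ = r₂, i.e. k₁e^(−k₁t) = k₂e^(−k₂t), giving t_opt = ln(k₂/k₁)/(k₂−k₁).
= ln(1.51/0.0598)/(1.51−0.0598) = ln(25.25)/1.450 = 3.229/1.450 = 2.23 s.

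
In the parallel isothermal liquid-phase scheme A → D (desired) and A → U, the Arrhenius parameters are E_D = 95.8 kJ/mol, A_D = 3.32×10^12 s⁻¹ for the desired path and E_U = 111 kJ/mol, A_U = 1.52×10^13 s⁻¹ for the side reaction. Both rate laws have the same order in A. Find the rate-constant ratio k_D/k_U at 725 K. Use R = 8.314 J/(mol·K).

With equal orders, S_{D/U} = k_D/k_U = (A_D/A_U)·exp[(E_U−E_D)/(RT)].
(E_U−E_D)/(RT) = (111−95.8)×10³/(8.314×725) = 15200/6028 = 2.522.
k_D/k_U = (3.32×10^12/1.52×10^13)·exp(2.522) = 0.2184 × 12.45 = 2.72.

2.72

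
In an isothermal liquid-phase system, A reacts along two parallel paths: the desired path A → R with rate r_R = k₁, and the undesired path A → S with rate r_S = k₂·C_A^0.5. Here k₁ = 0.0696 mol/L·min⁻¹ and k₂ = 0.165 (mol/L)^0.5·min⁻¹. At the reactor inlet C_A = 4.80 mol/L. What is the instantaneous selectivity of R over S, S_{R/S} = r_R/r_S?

S_{R/S} = r_R/r_S = (k₁)/(k₂·C_A^0.5) = (k₁/k₂)·C_A^-0.5.
= (0.0696) / (0.165×4.800^0.5) = 0.06960/0.3615 = 0.193.
The undesired path is higher order in A, so low C_A (CSTR or dilute feed) favours R.

0.193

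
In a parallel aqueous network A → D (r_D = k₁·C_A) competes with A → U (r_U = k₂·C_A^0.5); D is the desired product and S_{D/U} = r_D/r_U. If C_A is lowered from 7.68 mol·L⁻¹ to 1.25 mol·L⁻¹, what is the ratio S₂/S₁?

0.403

S_{D/U} = (k₁/k₂)·C_A^0.5, so S₂/S₁ = (C_{A,2}/C_{A,1})^0.5.
= (1.25/7.68)^0.5 = (0.1628)^0.5 = 0.403.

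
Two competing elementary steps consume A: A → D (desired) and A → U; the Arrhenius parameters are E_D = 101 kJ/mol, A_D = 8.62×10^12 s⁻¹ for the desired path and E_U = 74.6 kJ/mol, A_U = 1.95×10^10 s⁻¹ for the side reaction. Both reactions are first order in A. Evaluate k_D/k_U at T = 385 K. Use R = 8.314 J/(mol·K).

0.116

k_D/k_U = (A_D/A_U)·exp[−(E_D−E_U)/(RT)] = (A_D/A_U)·exp[(E_U−E_D)/(RT)].
(E_U−E_D)/(RT) = (74.6−101)×10³/(8.314×385) = -26400/3201 = -8.248.
k_D/k_U = (8.62×10^12/1.95×10^10)·exp(-8.248) = 442.1 × 2.619×10^-4 = 0.116.
Since E_D > E_U, raising the temperature improves selectivity toward D.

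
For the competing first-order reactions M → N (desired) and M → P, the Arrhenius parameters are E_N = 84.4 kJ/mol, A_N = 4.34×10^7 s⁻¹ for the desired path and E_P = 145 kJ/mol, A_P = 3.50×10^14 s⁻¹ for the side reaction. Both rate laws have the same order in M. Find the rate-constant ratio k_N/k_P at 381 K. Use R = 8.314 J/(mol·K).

25.2

Since both paths have the same order in M, the concentration cancels and S_{N/P} = k_N/k_P = (A_N/A_P)·exp[(E_P−E_N)/(RT)].
(E_P−E_N)/(RT) = (145−84.4)×10³/(8.314×381) = 60600/3168 = 19.13.
k_N/k_P = (4.34×10^7/3.50×10^14)·exp(19.13) = 1.240×10^-7 × 2.035×10^8 = 25.2.
Since E_N < E_P, lowering the temperature improves selectivity toward N.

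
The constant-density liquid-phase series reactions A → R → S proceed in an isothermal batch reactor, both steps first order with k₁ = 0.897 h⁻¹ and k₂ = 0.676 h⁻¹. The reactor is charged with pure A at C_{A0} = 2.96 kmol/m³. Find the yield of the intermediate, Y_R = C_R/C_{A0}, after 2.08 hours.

0.367

The intermediate concentration in a first-order A→B→C sequence is C_R = k₁C_{A0}(e^(−k₁t) − e^(−k₂t))/(k₂−k₁).
e^(−k₁t) = e^(−0.897×2.08) = e^(−1.866) = 0.1548; e^(−k₂t) = e^(−1.406) = 0.2451.
C_R = 0.897×2.96/(0.676−0.897) × (0.1548−0.2451) = (-12.01)×(-0.09032) = 1.085 kmol/m³.
Y_R = C_R/C_{A0} = 1.085/2.96 = 0.367.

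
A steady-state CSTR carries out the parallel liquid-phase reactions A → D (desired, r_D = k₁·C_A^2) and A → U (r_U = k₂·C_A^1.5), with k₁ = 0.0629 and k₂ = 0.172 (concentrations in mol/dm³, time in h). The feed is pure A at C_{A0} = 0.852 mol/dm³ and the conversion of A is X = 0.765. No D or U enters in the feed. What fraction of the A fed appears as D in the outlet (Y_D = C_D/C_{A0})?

Exit C_A = C_{A0}(1−X) = 0.852×0.235 = 0.2002 mol/dm³.
A CSTR operates uniformly at the exit composition, giving r_D = 0.002522 and r_U = 0.01541 (each k·C_A^n at C_A = 0.2002).
Fraction of consumed A going to D: r_D/(r_D+r_U) = 0.1406.
C_D = 0.1406·C_{A0}·X = 0.1406×0.852×0.765 = 0.0917 mol/dm³; Y_D = C_D/C_{A0} = 0.108.

0.108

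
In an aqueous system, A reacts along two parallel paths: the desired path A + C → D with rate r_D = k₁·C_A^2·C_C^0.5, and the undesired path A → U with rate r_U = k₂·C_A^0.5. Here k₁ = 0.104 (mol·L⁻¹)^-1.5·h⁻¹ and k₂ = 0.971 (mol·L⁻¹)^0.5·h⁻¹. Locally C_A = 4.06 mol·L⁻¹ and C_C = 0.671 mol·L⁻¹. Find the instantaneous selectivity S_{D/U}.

S_{D/U} = r_D/r_U = (k₁·C_A^2·C_C^0.5)/(k₂·C_A^0.5) = (k₁/k₂)·C_A^1.5·C_C^0.5.
= (0.104×4.060^2×0.6710^0.5) / (0.971×4.060^0.5) = 1.404/1.957 = 0.718.

0.718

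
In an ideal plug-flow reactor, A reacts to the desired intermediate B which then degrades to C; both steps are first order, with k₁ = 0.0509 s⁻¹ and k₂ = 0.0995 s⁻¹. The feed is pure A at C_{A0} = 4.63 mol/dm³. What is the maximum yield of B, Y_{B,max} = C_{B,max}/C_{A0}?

For a first-order series the maximum intermediate yield is C_{B,max}/C_{A0} = (k₁/k₂)^[k₂/(k₂−k₁)].
= (0.0509/0.0995)^(0.0995/(0.0995−0.0509)) = (0.5116)^(2.047) = 0.2535.

0.254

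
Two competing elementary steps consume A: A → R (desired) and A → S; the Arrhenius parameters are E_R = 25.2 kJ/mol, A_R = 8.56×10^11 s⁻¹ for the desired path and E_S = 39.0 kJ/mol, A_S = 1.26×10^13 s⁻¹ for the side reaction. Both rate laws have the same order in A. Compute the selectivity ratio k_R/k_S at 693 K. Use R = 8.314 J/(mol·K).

k_R/k_S = (A_R/A_S)·exp[−(E_R−E_S)/(RT)] = (A_R/A_S)·exp[(E_S−E_R)/(RT)].
(E_S−E_R)/(RT) = (39.0−25.2)×10³/(8.314×693) = 13800/5762 = 2.395.
k_R/k_S = (8.56×10^11/1.26×10^13)·exp(2.395) = 0.06794 × 10.97 = 0.745.

0.745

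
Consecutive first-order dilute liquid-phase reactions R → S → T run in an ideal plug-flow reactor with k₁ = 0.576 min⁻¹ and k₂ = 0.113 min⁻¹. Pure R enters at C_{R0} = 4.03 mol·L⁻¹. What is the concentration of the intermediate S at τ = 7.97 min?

1.99 mol·L⁻¹

Solving the coupled first-order balances gives C_S(τ) = [k₁/(k₂−k₁)]·C_{R0}·(e^(−k₁τ) − e^(−k₂τ)).
e^(−k₁τ) = e^(−0.576×7.97) = e^(−4.591) = 0.01015; e^(−k₂τ) = e^(−0.9006) = 0.4063.
C_S = 0.576×4.03/(0.113−0.576) × (0.01015−0.4063) = (-5.014)×(-0.3962) = 1.986 mol·L⁻¹.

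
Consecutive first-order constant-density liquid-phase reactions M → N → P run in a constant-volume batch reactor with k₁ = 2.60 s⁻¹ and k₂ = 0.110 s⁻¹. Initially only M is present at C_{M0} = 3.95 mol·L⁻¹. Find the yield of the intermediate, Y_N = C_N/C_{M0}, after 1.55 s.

The intermediate concentration in a first-order A→B→C sequence is C_N = k₁C_{M0}(e^(−k₁t) − e^(−k₂t))/(k₂−k₁).
e^(−k₁t) = e^(−2.60×1.55) = e^(−4.030) = 0.01777; e^(−k₂t) = e^(−0.1705) = 0.8432.
C_N = 2.60×3.95/(0.110−2.60) × (0.01777−0.8432) = (-4.124)×(-0.8255) = 3.405 mol·L⁻¹.
Y_N = C_N/C_{M0} = 3.405/3.95 = 0.862.

0.862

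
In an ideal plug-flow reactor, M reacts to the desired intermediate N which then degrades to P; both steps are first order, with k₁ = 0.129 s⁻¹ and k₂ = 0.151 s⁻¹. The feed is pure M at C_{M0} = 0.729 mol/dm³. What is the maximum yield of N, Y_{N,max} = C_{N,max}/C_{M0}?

0.339

Evaluating C_N at τ_opt = ln(k₂/k₁)/(k₂−k₁) gives C_{N,max}/C_{M0} = (k₁/k₂)^[k₂/(k₂−k₁)].
= (0.129/0.151)^(0.151/(0.151−0.129)) = (0.8543)^(6.864) = 0.3393.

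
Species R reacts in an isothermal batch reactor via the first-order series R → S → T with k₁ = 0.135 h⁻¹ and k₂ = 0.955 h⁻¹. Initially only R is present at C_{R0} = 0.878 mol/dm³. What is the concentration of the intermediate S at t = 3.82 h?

For first-order series with pure R initially, C_S(t) = k₁C_{R0}/(k₂−k₁)·(e^(−k₁t) − e^(−k₂t)).
e^(−k₁t) = e^(−0.135×3.82) = e^(−0.5157) = 0.5971; e^(−k₂t) = e^(−3.648) = 0.02604.
C_S = 0.135×0.878/(0.955−0.135) × (0.5971−0.02604) = 0.1445×0.5710 = 0.08254 mol/dm³.

0.0825 mol/dm³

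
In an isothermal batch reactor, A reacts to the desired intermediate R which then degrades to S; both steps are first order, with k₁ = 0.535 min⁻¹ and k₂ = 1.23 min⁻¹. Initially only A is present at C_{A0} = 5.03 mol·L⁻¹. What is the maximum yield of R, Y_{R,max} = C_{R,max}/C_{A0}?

At the optimum, C_{R,max}/C_{A0} = (k₁/k₂)^[k₂/(k₂−k₁)].
= (0.535/1.23)^(1.23/(1.23−0.535)) = (0.4350)^(1.770) = 0.2292.

0.229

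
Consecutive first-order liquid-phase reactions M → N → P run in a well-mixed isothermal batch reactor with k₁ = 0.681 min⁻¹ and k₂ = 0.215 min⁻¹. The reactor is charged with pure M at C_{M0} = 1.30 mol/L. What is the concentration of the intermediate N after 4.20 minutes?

The intermediate concentration in a first-order A→B→C sequence is C_N = k₁C_{M0}(e^(−k₁t) − e^(−k₂t))/(k₂−k₁).
e^(−k₁t) = e^(−0.681×4.20) = e^(−2.860) = 0.05726; e^(−k₂t) = e^(−0.9030) = 0.4054.
C_N = 0.681×1.30/(0.215−0.681) × (0.05726−0.4054) = (-1.900)×(-0.3481) = 0.6613 mol/L.

0.661 mol/L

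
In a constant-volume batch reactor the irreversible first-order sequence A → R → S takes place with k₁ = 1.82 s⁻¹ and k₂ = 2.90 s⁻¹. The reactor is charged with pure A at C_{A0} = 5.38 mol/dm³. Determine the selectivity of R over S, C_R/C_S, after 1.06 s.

Solving the coupled first-order balances gives C_R(t) = [k₁/(k₂−k₁)]·C_{A0}·(e^(−k₁t) − e^(−k₂t)).
e^(−k₁t) = e^(−1.82×1.06) = e^(−1.929) = 0.1453; e^(−k₂t) = e^(−3.074) = 0.04624.
C_R = 1.82×5.38/(2.90−1.82) × (0.1453−0.04624) = 9.066×0.09903 = 0.8978 mol/dm³.
C_A = C_{A0}e^(−k₁t) = 0.7815 mol/dm³, so C_S = C_{A0}−C_A−C_R = 3.701 mol/dm³; C_R/C_S = 0.243.

0.243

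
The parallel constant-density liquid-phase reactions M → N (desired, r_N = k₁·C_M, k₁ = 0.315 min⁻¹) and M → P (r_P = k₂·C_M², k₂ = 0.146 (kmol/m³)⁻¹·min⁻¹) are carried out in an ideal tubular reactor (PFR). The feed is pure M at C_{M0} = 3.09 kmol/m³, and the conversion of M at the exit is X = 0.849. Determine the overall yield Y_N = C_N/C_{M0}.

0.484

C_M = C_{M0}(1−X) = 0.4666 kmol/m³.
Along a PFR/batch, dC_N/dC_M = −r_N/(r_N+r_P) = −k₁/(k₁+k₂·C_M).
Integrating from C_{M0} to C_M: C_N = (0.315/0.146)·ln[(0.315+0.146·3.09)/(0.315+0.146·0.467)] = 2.158·ln(0.7661/0.3831) = 1.495 kmol/m³.
Y_N = C_N/C_{M0} = 1.495/3.09 = 0.484.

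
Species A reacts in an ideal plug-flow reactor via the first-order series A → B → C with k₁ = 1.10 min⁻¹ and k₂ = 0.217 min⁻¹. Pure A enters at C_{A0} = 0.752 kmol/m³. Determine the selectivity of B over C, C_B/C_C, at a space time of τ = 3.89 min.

1.11

For first-order series with pure A initially, C_B(τ) = k₁C_{A0}/(k₂−k₁)·(e^(−k₁τ) − e^(−k₂τ)).
e^(−k₁τ) = e^(−1.10×3.89) = e^(−4.279) = 0.01386; e^(−k₂τ) = e^(−0.8441) = 0.4299.
C_B = 1.10×0.752/(0.217−1.10) × (0.01386−0.4299) = (-0.9368)×(-0.4161) = 0.3898 kmol/m³.
C_A = C_{A0}e^(−k₁τ) = 0.01042 kmol/m³, so C_C = C_{A0}−C_A−C_B = 0.3518 kmol/m³; C_B/C_C = 1.11.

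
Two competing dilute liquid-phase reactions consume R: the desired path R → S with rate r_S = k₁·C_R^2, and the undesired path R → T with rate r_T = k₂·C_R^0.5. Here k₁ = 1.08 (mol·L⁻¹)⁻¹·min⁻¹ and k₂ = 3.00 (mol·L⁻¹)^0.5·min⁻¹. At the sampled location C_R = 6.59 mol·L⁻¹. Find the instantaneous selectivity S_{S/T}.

6.09

S_{S/T} = r_S/r_T = (k₁·C_R^2)/(k₂·C_R^0.5) = (k₁/k₂)·C_R^1.5.
= (1.08×6.590^2) / (3.00×6.590^0.5) = 46.90/7.701 = 6.09.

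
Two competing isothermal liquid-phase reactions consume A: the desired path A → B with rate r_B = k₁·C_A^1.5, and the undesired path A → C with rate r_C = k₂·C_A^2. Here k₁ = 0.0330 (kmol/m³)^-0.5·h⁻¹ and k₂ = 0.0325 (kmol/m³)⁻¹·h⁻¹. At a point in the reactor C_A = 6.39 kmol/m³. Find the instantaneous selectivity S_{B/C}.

0.402

S_{B/C} = r_B/r_C = (k₁·C_A^1.5)/(k₂·C_A^2) = (k₁/k₂)·C_A^-0.5.
= (0.0330×6.390^1.5) / (0.0325×6.390^2) = 0.5330/1.327 = 0.402.
The undesired path is higher order in A, so low C_A (CSTR or dilute feed) favours B.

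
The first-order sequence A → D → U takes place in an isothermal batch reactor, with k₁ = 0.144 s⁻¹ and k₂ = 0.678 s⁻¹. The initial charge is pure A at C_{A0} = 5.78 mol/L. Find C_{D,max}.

Evaluating C_D at t_opt = ln(k₂/k₁)/(k₂−k₁) gives C_{D,max}/C_{A0} = (k₁/k₂)^[k₂/(k₂−k₁)].
= (0.144/0.678)^(0.678/(0.678−0.144)) = (0.2124)^(1.270) = 0.1399.
C_{D,max} = 0.1399×5.78 = 0.808 mol/L.

0.808 mol/L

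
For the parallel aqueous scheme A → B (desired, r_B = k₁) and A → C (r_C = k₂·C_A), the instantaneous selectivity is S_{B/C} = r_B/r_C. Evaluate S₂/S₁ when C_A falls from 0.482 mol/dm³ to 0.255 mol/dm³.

S_{B/C} = (k₁/k₂)·C_A⁻¹, so S₂/S₁ = (C_{A,2}/C_{A,1})⁻¹.
= 0.482/0.255 = 1.89.

1.89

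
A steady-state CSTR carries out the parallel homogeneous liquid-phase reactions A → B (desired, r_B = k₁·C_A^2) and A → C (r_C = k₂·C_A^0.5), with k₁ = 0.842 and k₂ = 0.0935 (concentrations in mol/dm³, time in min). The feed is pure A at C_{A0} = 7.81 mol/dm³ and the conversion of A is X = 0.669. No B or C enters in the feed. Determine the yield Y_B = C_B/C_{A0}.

0.652

Exit C_A = C_{A0}(1−X) = 7.81×0.331 = 2.585 mol/dm³.
Rates in a CSTR are evaluated at the outlet concentration: r_B = 0.842×2.585^2 = 5.627, r_C = 0.0935×2.585^0.5 = 0.1503.
Fraction of consumed A going to B: r_B/(r_B+r_C) = 0.9740.
C_B = 0.9740·C_{A0}·X = 0.9740×7.81×0.669 = 5.09 mol/dm³; Y_B = C_B/C_{A0} = 0.652.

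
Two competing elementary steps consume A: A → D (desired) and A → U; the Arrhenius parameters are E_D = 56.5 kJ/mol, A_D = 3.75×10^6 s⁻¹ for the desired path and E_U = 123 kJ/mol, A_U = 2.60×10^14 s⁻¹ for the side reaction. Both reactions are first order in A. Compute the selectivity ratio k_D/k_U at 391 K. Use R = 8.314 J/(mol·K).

11.0

Since both paths have the same order in A, the concentration cancels and S_{D/U} = k_D/k_U = (A_D/A_U)·exp[(E_U−E_D)/(RT)].
(E_U−E_D)/(RT) = (123−56.5)×10³/(8.314×391) = 66500/3251 = 20.46.
k_D/k_U = (3.75×10^6/2.60×10^14)·exp(20.46) = 1.442×10^-8 × 7.660×10^8 = 11.0.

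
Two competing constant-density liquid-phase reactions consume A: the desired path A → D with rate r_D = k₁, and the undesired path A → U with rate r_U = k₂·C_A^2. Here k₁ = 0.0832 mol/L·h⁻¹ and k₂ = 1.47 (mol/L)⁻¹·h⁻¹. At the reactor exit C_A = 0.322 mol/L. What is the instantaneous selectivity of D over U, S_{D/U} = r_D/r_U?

S_{D/U} = r_D/r_U = (k₁)/(k₂·C_A^2) = (k₁/k₂)·C_A^-2.
= (0.0832) / (1.47×0.3220^2) = 0.08320/0.1524 = 0.546.

0.546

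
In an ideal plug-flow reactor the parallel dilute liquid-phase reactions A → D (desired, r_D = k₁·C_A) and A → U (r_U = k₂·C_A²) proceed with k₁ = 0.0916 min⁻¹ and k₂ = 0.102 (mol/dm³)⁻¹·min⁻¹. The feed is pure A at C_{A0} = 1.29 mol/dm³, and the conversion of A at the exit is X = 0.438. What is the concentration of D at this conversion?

0.268 mol/dm³

C_A = C_{A0}(1−X) = 0.7250 mol/dm³.
Along a PFR/batch, dC_D/dC_A = −r_D/(r_D+r_U) = −k₁/(k₁+k₂·C_A).
Integrating from C_{A0} to C_A: C_D = (0.0916/0.102)·ln[(0.0916+0.102·1.29)/(0.0916+0.102·0.725)] = 0.8980·ln(0.2232/0.1655) = 0.2683 mol/dm³.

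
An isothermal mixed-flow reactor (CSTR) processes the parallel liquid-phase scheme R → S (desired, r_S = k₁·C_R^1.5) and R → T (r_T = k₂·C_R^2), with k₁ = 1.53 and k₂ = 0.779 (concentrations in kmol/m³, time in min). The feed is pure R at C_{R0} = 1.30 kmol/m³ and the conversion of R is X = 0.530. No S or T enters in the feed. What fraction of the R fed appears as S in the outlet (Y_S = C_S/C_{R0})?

0.379

Exit C_R = C_{R0}(1−X) = 1.30×0.470 = 0.6110 kmol/m³.
Rates in a CSTR are evaluated at the outlet concentration: r_S = 1.53×0.6110^1.5 = 0.7307, r_T = 0.779×0.6110^2 = 0.2908.
Fraction of consumed R going to S: r_S/(r_S+r_T) = 0.7153.
C_S = 0.7153·C_{R0}·X = 0.7153×1.30×0.530 = 0.493 kmol/m³; Y_S = C_S/C_{R0} = 0.379.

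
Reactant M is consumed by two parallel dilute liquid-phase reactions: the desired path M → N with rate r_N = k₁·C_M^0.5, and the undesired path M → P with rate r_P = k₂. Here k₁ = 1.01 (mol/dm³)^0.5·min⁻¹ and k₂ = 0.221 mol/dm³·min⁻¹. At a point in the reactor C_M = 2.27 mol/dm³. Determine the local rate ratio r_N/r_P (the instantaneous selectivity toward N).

S_{N/P} = r_N/r_P = (k₁·C_M^0.5)/(k₂) = (k₁/k₂)·C_M^0.5.
= (1.01×2.270^0.5) / (0.221) = 1.522/0.2210 = 6.89.
Since the desired path is higher order in M, keeping C_M high (PFR or concentrated feed) favours N.

6.89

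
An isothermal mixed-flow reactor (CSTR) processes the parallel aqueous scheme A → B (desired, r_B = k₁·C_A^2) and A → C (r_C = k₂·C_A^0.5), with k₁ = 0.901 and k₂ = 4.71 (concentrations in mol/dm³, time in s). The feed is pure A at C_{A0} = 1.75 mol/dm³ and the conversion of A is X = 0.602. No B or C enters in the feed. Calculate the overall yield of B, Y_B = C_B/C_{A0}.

Exit C_A = C_{A0}(1−X) = 1.75×0.398 = 0.6965 mol/dm³.
Rates in a CSTR are evaluated at the outlet concentration: r_B = 0.901×0.6965^2 = 0.4371, r_C = 4.71×0.6965^0.5 = 3.931.
Fraction of consumed A going to B: r_B/(r_B+r_C) = 0.1001.
C_B = 0.1001·C_{A0}·X = 0.1001×1.75×0.602 = 0.105 mol/dm³; Y_B = C_B/C_{A0} = 0.0602.

0.0602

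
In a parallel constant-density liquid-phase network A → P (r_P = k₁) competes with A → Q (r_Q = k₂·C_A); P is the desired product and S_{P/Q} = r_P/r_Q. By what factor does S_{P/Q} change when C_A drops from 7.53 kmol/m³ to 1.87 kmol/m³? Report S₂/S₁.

4.03

S_{P/Q} = (k₁/k₂)·C_A⁻¹, so S₂/S₁ = (C_{A,2}/C_{A,1})⁻¹.
= 7.53/1.87 = 4.03.
Selectivity toward P rises as C_A falls — low-concentration operation is favoured.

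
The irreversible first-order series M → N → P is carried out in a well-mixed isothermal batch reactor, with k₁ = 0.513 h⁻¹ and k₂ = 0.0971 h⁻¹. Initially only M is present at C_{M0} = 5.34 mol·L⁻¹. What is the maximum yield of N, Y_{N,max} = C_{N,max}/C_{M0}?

At the optimum, C_{N,max}/C_{M0} = (k₁/k₂)^[k₂/(k₂−k₁)].
= (0.513/0.0971)^(0.0971/(0.0971−0.513)) = (5.283)^(-0.2335) = 0.6780.

0.678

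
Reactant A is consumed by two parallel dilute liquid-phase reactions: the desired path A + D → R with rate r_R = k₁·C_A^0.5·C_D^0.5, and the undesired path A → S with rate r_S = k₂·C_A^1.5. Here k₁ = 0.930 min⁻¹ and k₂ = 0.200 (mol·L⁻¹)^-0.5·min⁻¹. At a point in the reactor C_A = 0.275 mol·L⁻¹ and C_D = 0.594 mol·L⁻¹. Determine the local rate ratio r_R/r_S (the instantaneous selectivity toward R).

S_{R/S} = r_R/r_S = (k₁·C_A^0.5·C_D^0.5)/(k₂·C_A^1.5) = (k₁/k₂)·C_A⁻¹·C_D^0.5.
= (0.930×0.2750^0.5×0.5940^0.5) / (0.200×0.2750^1.5) = 0.3759/0.02884 = 13.0.

13.0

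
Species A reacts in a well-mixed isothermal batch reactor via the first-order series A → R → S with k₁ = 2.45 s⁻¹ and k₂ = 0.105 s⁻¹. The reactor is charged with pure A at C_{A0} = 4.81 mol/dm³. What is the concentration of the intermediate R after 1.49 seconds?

4.17 mol/dm³

For first-order series with pure A initially, C_R(t) = k₁C_{A0}/(k₂−k₁)·(e^(−k₁t) − e^(−k₂t)).
e^(−k₁t) = e^(−2.45×1.49) = e^(−3.651) = 0.02598; e^(−k₂t) = e^(−0.1565) = 0.8552.
C_R = 2.45×4.81/(0.105−2.45) × (0.02598−0.8552) = (-5.025)×(-0.8292) = 4.167 mol/dm³.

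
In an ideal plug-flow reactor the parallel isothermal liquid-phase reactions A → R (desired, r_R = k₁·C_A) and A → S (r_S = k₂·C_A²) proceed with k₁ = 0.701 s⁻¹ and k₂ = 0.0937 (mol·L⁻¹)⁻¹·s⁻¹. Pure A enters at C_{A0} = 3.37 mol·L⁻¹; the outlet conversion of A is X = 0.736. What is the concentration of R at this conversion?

C_A = C_{A0}(1−X) = 0.8897 mol·L⁻¹.
Along a PFR/batch, dC_R/dC_A = −r_R/(r_R+r_S) = −k₁/(k₁+k₂·C_A).
Integrating from C_{A0} to C_A: C_R = (0.701/0.0937)·ln[(0.701+0.0937·3.37)/(0.701+0.0937·0.890)] = 7.481·ln(1.017/0.7844) = 1.942 mol·L⁻¹.

1.94 mol·L⁻¹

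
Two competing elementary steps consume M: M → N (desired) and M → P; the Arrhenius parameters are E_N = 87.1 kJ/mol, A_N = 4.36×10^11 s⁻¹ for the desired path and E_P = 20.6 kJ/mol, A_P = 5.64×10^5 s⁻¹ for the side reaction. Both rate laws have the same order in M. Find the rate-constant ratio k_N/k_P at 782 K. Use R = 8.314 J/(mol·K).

Since both paths have the same order in M, the concentration cancels and S_{N/P} = k_N/k_P = (A_N/A_P)·exp[(E_P−E_N)/(RT)].
(E_P−E_N)/(RT) = (20.6−87.1)×10³/(8.314×782) = -66500/6502 = -10.23.
k_N/k_P = (4.36×10^11/5.64×10^5)·exp(-10.23) = 7.730×10^5 × 3.613×10^-5 = 27.9.
Since E_N > E_P, raising the temperature improves selectivity toward N.

27.9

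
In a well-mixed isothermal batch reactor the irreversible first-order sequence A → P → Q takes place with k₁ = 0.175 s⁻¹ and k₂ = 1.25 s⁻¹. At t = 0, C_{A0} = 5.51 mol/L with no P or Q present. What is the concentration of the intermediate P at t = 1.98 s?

0.559 mol/L

Solving the coupled first-order balances gives C_P(t) = [k₁/(k₂−k₁)]·C_{A0}·(e^(−k₁t) − e^(−k₂t)).
e^(−k₁t) = e^(−0.175×1.98) = e^(−0.3465) = 0.7072; e^(−k₂t) = e^(−2.475) = 0.08416.
C_P = 0.175×5.51/(1.25−0.175) × (0.7072−0.08416) = 0.8970×0.6230 = 0.5588 mol/L.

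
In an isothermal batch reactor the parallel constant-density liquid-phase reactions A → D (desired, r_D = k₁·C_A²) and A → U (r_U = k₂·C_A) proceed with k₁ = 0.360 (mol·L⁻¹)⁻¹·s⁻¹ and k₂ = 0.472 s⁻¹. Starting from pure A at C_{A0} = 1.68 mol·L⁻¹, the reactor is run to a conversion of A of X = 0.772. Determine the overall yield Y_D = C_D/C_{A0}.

C_A = C_{A0}(1−X) = 0.3830 mol·L⁻¹.
Along a PFR/batch, dC_U/dC_A = −r_U/(r_D+r_U) = −k₂/(k₂+k₁·C_A).
Integrating from C_{A0} to C_A: C_U = (0.472/0.360)·ln[(0.472+0.360·1.68)/(0.472+0.360·0.383)] = 1.311·ln(1.077/0.6099) = 0.7453 mol·L⁻¹.
Then C_D = (C_{A0}−C_A) − C_U = 1.297 − 0.7453 = 0.5516 mol·L⁻¹.
Y_D = C_D/C_{A0} = 0.5516/1.68 = 0.328.

0.328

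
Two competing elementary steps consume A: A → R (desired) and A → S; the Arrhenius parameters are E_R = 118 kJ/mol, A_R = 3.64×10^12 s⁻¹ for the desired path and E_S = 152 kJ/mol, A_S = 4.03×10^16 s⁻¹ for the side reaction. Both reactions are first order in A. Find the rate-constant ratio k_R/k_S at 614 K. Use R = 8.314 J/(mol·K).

0.0705

With equal orders, S_{R/S} = k_R/k_S = (A_R/A_S)·exp[(E_S−E_R)/(RT)].
(E_S−E_R)/(RT) = (152−118)×10³/(8.314×614) = 34000/5105 = 6.660.
k_R/k_S = (3.64×10^12/4.03×10^16)·exp(6.660) = 9.032×10^-5 × 780.9 = 0.0705.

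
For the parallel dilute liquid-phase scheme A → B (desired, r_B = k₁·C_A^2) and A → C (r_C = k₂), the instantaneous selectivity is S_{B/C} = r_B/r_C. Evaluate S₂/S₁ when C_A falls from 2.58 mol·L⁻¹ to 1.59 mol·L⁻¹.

0.380

S_{B/C} = (k₁/k₂)·C_A^2, so S₂/S₁ = (C_{A,2}/C_{A,1})^2.
= (1.59/2.58)^2 = (0.6163)^2 = 0.380.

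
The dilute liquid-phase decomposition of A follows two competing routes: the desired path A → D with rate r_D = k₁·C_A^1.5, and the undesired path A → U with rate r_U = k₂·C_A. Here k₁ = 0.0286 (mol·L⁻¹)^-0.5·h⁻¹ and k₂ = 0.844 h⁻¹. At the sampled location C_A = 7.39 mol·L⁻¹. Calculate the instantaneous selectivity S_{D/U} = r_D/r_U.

0.0921

S_{D/U} = r_D/r_U = (k₁·C_A^1.5)/(k₂·C_A) = (k₁/k₂)·C_A^0.5.
= (0.0286×7.390^1.5) / (0.844×7.390) = 0.5746/6.237 = 0.0921.
Since the desired path is higher order in A, keeping C_A high (PFR or concentrated feed) favours D.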